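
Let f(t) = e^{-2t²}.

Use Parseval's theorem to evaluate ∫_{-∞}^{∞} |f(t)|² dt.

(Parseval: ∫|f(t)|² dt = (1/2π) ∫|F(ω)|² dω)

∫|f(t)|² dt = \frac{\sqrt{\pi}}{2}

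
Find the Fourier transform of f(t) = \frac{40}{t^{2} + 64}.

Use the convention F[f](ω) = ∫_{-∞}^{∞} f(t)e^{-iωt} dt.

F(ω) = 5 \pi e^{- 8 \left|{\omega}\right|}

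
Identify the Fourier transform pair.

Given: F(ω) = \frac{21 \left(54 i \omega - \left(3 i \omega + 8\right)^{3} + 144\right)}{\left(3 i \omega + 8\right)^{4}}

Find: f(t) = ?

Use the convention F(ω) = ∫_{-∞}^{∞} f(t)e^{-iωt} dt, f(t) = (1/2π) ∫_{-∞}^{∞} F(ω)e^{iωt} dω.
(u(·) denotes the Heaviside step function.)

f(t) = 7 \left(t^{2} - 1\right) e^{- \frac{8 t}{3}} u\left(t\right)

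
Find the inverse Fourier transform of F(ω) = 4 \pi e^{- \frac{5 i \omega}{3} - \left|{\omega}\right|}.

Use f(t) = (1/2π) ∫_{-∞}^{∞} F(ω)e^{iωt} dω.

f(t) = \frac{4}{\left(t - \frac{5}{3}\right)^{2} + 1}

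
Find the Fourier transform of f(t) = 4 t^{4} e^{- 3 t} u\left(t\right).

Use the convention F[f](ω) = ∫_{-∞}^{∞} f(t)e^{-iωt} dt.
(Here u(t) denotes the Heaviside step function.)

F(ω) = \frac{96}{\left(i \omega + 3\right)^{5}}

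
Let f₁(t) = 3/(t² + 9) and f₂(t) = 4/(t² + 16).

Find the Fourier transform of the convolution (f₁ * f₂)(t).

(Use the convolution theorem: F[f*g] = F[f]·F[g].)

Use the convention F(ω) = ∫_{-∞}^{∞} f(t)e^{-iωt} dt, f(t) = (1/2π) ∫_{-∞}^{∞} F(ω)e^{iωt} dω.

F[f₁*f₂](ω) = \pi^{2} e^{- 7 \left|{\omega}\right|}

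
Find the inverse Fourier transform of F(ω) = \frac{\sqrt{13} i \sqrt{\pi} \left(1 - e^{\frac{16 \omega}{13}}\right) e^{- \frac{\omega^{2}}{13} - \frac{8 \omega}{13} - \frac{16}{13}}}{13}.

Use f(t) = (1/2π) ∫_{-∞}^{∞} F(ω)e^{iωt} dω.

f(t) = e^{- \frac{13 t^{2}}{4}} \sin{\left(4 t \right)}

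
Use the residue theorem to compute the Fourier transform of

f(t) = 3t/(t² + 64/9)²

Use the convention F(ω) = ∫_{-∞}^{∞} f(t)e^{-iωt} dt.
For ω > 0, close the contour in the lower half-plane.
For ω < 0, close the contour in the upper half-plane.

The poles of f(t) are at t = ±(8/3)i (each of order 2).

Let g(z) = f(z)e^{-iωz}; for large |z| the factor e^{-iωz} decays in the lower half-plane when ω > 0 and in the upper half-plane when ω < 0.

Case ω > 0 (lower half-plane, clockwise contour ⇒ F(ω) = -2πi·ΣRes):
  Res_{z = - \frac{8 i}{3}} g(z) = \frac{9 \omega e^{- \frac{8 \omega}{3}}}{32} (pole of order 2)
  F(ω) = -2πi·ΣRes = - \frac{9 i \pi \omega e^{- \frac{8 \omega}{3}}}{16}

Case ω < 0 (upper half-plane, counterclockwise contour ⇒ F(ω) = +2πi·ΣRes):
  Res_{z = \frac{8 i}{3}} g(z) = - \frac{9 \omega e^{\frac{8 \omega}{3}}}{32} (pole of order 2)
  F(ω) = 2πi·ΣRes = - \frac{9 i \pi \omega e^{\frac{8 \omega}{3}}}{16}

Both cases combine into a single formula in |ω|:

F(ω) = - \frac{9 i \pi \omega e^{- \frac{8 \left|{\omega}\right|}{3}}}{16}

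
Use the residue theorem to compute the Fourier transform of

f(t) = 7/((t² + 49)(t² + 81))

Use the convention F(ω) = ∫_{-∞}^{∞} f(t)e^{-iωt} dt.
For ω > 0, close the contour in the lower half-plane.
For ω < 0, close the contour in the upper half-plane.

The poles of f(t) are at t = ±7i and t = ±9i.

Let g(z) = f(z)e^{-iωz}; for large |z| the factor e^{-iωz} decays in the lower half-plane when ω > 0 and in the upper half-plane when ω < 0.

Case ω > 0 (lower half-plane, clockwise contour ⇒ F(ω) = -2πi·ΣRes):
  Res_{z = - 7 i} g(z) = \frac{i e^{- 7 \omega}}{64}
  Res_{z = - 9 i} g(z) = - \frac{7 i e^{- 9 \omega}}{576}
  F(ω) = -2πi·ΣRes = \frac{\pi \left(9 e^{2 \omega} - 7\right) e^{- 9 \omega}}{288}

Case ω < 0 (upper half-plane, counterclockwise contour ⇒ F(ω) = +2πi·ΣRes):
  Res_{z = 7 i} g(z) = - \frac{i e^{7 \omega}}{64}
  Res_{z = 9 i} g(z) = \frac{7 i e^{9 \omega}}{576}
  F(ω) = 2πi·ΣRes = \frac{\pi \left(9 - 7 e^{2 \omega}\right) e^{7 \omega}}{288}

Both cases combine into a single formula in |ω|:

F(ω) = \frac{\pi \left(9 e^{2 \left|{\omega}\right|} - 7\right) e^{- 9 \left|{\omega}\right|}}{288}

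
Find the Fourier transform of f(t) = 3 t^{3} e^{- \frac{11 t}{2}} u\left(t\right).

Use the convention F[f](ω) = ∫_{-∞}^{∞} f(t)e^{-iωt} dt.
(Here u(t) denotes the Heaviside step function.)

F(ω) = \frac{288}{\left(2 i \omega + 11\right)^{4}}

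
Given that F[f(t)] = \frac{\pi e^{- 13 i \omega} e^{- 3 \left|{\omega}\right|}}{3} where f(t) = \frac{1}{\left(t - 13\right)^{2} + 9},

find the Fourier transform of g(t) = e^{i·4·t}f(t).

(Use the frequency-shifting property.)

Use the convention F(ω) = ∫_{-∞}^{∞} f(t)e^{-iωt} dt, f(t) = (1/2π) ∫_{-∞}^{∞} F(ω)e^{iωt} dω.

F[g](ω) = \frac{\pi e^{- 13 i \left(\omega - 4\right) - 3 \left|{\omega - 4}\right|}}{3}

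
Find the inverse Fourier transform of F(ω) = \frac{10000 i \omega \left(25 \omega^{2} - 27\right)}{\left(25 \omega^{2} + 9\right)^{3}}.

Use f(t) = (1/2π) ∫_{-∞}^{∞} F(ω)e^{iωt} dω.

f(t) = 4 t e^{- \frac{3 \left|{t}\right|}{5}} \left|{t}\right|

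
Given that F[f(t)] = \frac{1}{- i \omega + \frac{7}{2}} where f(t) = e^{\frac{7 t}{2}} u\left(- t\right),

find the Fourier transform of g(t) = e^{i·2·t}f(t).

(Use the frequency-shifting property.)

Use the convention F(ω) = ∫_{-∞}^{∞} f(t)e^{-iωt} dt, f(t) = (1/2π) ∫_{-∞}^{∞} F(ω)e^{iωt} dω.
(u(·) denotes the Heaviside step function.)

F[g](ω) = - \frac{2}{2 i \left(\omega - 2\right) - 7}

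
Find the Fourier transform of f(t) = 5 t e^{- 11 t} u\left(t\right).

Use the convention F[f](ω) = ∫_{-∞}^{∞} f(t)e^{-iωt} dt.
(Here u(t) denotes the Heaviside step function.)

F(ω) = \frac{5}{\left(i \omega + 11\right)^{2}}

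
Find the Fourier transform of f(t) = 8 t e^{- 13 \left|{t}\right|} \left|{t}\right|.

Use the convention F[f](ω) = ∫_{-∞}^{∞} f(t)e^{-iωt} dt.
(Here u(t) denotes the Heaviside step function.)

F(ω) = \frac{32 i \omega \left(\omega^{2} - 507\right)}{\left(\omega^{2} + 169\right)^{3}}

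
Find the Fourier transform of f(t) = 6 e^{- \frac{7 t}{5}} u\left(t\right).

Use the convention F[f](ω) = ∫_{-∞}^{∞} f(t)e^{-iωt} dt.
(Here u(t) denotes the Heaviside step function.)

F(ω) = \frac{30}{5 i \omega + 7}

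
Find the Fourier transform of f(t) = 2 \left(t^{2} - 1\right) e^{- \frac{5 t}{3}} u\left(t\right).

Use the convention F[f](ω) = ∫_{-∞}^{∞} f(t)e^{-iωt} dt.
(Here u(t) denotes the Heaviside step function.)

F(ω) = \frac{6 \left(54 i \omega - \left(3 i \omega + 5\right)^{3} + 90\right)}{\left(3 i \omega + 5\right)^{4}}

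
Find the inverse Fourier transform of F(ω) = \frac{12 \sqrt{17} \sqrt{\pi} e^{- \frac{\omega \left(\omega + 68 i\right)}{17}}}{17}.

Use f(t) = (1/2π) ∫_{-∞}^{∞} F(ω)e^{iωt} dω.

f(t) = 6 e^{- \frac{17 \left(t - 4\right)^{2}}{4}}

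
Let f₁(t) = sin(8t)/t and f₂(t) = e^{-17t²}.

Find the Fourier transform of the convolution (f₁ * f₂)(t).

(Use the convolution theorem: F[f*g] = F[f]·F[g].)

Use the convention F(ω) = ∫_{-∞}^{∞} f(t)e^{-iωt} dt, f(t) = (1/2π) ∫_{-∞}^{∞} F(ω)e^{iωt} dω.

F[f₁*f₂](ω) = \begin{cases} \frac{\sqrt{17} \pi^{\frac{3}{2}} e^{- \frac{\omega^{2}}{68}}}{17} & \text{for}\: \omega > -8 \wedge \omega < 8 \\0 & \text{otherwise} \end{cases}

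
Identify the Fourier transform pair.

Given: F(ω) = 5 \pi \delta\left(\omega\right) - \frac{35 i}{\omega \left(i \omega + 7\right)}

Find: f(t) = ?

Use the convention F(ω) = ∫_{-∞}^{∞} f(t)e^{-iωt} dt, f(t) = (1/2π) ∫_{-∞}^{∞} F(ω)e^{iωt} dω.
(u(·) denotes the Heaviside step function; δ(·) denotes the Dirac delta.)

f(t) = 5 \left(1 - e^{- 7 t}\right) u\left(t\right)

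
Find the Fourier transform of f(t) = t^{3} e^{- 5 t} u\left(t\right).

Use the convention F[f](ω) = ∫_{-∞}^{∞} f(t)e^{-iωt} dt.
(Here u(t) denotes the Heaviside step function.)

F(ω) = \frac{6}{\left(i \omega + 5\right)^{4}}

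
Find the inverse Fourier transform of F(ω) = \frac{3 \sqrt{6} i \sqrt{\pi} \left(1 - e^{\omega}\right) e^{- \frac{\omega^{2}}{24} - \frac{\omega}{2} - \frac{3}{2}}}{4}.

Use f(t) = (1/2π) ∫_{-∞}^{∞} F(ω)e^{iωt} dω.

f(t) = 9 e^{- 6 t^{2}} \sin{\left(6 t \right)}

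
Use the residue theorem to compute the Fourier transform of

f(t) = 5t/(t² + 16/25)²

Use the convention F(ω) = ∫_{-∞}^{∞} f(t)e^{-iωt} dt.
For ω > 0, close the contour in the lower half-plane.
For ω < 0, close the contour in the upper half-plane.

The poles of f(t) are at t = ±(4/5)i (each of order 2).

Let g(z) = f(z)e^{-iωz}; for large |z| the factor e^{-iωz} decays in the lower half-plane when ω > 0 and in the upper half-plane when ω < 0.

Case ω > 0 (lower half-plane, clockwise contour ⇒ F(ω) = -2πi·ΣRes):
  Res_{z = - \frac{4 i}{5}} g(z) = \frac{25 \omega e^{- \frac{4 \omega}{5}}}{16} (pole of order 2)
  F(ω) = -2πi·ΣRes = - \frac{25 i \pi \omega e^{- \frac{4 \omega}{5}}}{8}

Case ω < 0 (upper half-plane, counterclockwise contour ⇒ F(ω) = +2πi·ΣRes):
  Res_{z = \frac{4 i}{5}} g(z) = - \frac{25 \omega e^{\frac{4 \omega}{5}}}{16} (pole of order 2)
  F(ω) = 2πi·ΣRes = - \frac{25 i \pi \omega e^{\frac{4 \omega}{5}}}{8}

Both cases combine into a single formula in |ω|:

F(ω) = - \frac{25 i \pi \omega e^{- \frac{4 \left|{\omega}\right|}{5}}}{8}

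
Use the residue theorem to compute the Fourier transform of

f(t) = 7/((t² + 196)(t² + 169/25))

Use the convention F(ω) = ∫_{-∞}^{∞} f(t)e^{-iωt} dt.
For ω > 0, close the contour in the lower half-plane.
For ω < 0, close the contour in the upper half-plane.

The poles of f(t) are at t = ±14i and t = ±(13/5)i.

Let g(z) = f(z)e^{-iωz}; for large |z| the factor e^{-iωz} decays in the lower half-plane when ω > 0 and in the upper half-plane when ω < 0.

Case ω > 0 (lower half-plane, clockwise contour ⇒ F(ω) = -2πi·ΣRes):
  Res_{z = - 14 i} g(z) = - \frac{25 i e^{- 14 \omega}}{18924}
  Res_{z = - \frac{13 i}{5}} g(z) = \frac{875 i e^{- \frac{13 \omega}{5}}}{123006}
  F(ω) = -2πi·ΣRes = - \frac{25 \pi e^{- 14 \omega}}{9462} + \frac{875 \pi e^{- \frac{13 \omega}{5}}}{61503}

Case ω < 0 (upper half-plane, counterclockwise contour ⇒ F(ω) = +2πi·ΣRes):
  Res_{z = 14 i} g(z) = \frac{25 i e^{14 \omega}}{18924}
  Res_{z = \frac{13 i}{5}} g(z) = - \frac{875 i e^{\frac{13 \omega}{5}}}{123006}
  F(ω) = 2πi·ΣRes = \frac{25 \pi \left(70 e^{\frac{13 \omega}{5}} - 13 e^{14 \omega}\right)}{123006}

Both cases combine into a single formula in |ω|:

F(ω) = - \frac{25 \pi e^{- 14 \left|{\omega}\right|}}{9462} + \frac{875 \pi e^{- \frac{13 \left|{\omega}\right|}{5}}}{61503}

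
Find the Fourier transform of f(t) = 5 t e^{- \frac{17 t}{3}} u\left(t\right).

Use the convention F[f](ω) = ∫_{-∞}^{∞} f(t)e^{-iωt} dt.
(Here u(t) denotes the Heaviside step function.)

F(ω) = \frac{45}{\left(3 i \omega + 17\right)^{2}}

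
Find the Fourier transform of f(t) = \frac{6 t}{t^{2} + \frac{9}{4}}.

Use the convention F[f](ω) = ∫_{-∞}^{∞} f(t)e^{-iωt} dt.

F(ω) = - 6 i \pi e^{- \frac{3 \left|{\omega}\right|}{2}} \operatorname{sign}{\left(\omega \right)}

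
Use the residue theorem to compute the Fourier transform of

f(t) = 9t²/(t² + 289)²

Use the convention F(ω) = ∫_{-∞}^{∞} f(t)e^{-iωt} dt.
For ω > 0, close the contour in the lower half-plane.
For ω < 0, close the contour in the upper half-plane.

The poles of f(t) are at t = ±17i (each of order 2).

Let g(z) = f(z)e^{-iωz}; for large |z| the factor e^{-iωz} decays in the lower half-plane when ω > 0 and in the upper half-plane when ω < 0.

Case ω > 0 (lower half-plane, clockwise contour ⇒ F(ω) = -2πi·ΣRes):
  Res_{z = - 17 i} g(z) = \frac{9 i \left(1 - 17 \omega\right) e^{- 17 \omega}}{68} (pole of order 2)
  F(ω) = -2πi·ΣRes = \frac{9 \pi \left(1 - 17 \omega\right) e^{- 17 \omega}}{34}

Case ω < 0 (upper half-plane, counterclockwise contour ⇒ F(ω) = +2πi·ΣRes):
  Res_{z = 17 i} g(z) = \frac{9 i \left(- 17 \omega - 1\right) e^{17 \omega}}{68} (pole of order 2)
  F(ω) = 2πi·ΣRes = \frac{9 \pi \left(17 \omega + 1\right) e^{17 \omega}}{34}

Both cases combine into a single formula in |ω|:

F(ω) = \frac{9 \pi \left(1 - 17 \left|{\omega}\right|\right) e^{- 17 \left|{\omega}\right|}}{34}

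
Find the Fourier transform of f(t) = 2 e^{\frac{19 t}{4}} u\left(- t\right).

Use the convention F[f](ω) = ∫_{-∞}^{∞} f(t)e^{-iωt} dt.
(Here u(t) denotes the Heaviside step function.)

F(ω) = - \frac{8}{4 i \omega - 19}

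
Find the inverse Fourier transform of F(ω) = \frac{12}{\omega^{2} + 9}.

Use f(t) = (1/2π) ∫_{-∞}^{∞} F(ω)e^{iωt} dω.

f(t) = 2 e^{- 3 \left|{t}\right|}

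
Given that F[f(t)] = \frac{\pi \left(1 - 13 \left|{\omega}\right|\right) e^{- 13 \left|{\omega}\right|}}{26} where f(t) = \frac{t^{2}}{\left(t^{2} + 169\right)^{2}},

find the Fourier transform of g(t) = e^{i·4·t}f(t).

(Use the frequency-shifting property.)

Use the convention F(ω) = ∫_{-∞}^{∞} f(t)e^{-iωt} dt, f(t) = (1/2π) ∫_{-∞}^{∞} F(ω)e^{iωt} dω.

F[g](ω) = \frac{\pi \left(1 - 13 \left|{\omega - 4}\right|\right) e^{- 13 \left|{\omega - 4}\right|}}{26}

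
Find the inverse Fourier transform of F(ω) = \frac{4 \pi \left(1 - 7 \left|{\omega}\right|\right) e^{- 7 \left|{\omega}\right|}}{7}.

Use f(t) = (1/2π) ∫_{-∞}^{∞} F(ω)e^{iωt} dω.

f(t) = \frac{8 t^{2}}{\left(t^{2} + 49\right)^{2}}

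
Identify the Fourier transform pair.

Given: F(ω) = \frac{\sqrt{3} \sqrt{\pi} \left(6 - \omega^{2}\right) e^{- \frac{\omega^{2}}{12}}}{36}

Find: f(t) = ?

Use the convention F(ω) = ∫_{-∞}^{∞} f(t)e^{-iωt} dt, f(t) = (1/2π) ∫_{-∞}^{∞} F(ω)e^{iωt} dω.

f(t) = 3 t^{2} e^{- 3 t^{2}}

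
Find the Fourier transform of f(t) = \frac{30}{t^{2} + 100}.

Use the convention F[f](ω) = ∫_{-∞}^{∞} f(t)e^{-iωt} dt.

F(ω) = 3 \pi e^{- 10 \left|{\omega}\right|}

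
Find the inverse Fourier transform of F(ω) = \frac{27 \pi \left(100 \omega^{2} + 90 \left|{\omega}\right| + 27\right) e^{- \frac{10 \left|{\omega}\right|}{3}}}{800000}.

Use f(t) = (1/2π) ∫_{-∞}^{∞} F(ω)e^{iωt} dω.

f(t) = \frac{1}{\left(t^{2} + \frac{100}{9}\right)^{3}}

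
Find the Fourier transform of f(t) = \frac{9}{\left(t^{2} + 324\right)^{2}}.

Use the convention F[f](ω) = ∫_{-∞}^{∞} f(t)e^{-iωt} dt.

F(ω) = \frac{\pi \left(18 \left|{\omega}\right| + 1\right) e^{- 18 \left|{\omega}\right|}}{1296}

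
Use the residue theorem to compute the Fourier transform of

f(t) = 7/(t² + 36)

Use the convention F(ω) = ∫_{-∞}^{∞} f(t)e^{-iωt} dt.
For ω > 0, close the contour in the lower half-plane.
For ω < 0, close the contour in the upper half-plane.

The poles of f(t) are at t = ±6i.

Let g(z) = f(z)e^{-iωz}; for large |z| the factor e^{-iωz} decays in the lower half-plane when ω > 0 and in the upper half-plane when ω < 0.

Case ω > 0 (lower half-plane, clockwise contour ⇒ F(ω) = -2πi·ΣRes):
  Res_{z = - 6 i} g(z) = \frac{7 i e^{- 6 \omega}}{12}
  F(ω) = -2πi·ΣRes = \frac{7 \pi e^{- 6 \omega}}{6}

Case ω < 0 (upper half-plane, counterclockwise contour ⇒ F(ω) = +2πi·ΣRes):
  Res_{z = 6 i} g(z) = - \frac{7 i e^{6 \omega}}{12}
  F(ω) = 2πi·ΣRes = \frac{7 \pi e^{6 \omega}}{6}

Both cases combine into a single formula in |ω|:

F(ω) = \frac{7 \pi e^{- 6 \left|{\omega}\right|}}{6}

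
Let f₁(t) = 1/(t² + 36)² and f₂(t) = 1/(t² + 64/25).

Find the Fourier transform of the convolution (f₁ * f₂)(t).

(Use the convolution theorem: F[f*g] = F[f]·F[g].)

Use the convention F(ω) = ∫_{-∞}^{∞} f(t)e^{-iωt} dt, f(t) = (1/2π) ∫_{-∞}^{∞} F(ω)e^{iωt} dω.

F[f₁*f₂](ω) = \frac{5 \pi^{2} \left(6 \left|{\omega}\right| + 1\right) e^{- \frac{38 \left|{\omega}\right|}{5}}}{3456}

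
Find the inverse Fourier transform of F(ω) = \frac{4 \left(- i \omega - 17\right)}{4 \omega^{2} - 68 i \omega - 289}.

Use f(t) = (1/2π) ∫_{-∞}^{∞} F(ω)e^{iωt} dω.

f(t) = \left(\frac{17 t}{2} + 1\right) e^{- \frac{17 t}{2}} u\left(t\right)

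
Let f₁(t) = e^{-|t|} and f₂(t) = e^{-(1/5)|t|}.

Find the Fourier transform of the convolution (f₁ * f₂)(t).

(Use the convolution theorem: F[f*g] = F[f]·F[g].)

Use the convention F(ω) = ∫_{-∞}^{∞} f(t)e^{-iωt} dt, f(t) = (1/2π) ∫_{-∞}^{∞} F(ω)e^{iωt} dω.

F[f₁*f₂](ω) = \frac{20}{\left(\omega^{2} + 1\right) \left(25 \omega^{2} + 1\right)}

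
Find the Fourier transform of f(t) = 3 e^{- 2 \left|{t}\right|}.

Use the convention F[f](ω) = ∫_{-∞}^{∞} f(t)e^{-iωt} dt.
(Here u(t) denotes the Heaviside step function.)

F(ω) = \frac{12}{\omega^{2} + 4}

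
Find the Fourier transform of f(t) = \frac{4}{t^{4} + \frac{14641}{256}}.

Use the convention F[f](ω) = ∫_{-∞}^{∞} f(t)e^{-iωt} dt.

F(ω) = \frac{256 \pi e^{- \frac{11 \sqrt{2} \left|{\omega}\right|}{8}} \sin{\left(\frac{11 \sqrt{2} \left|{\omega}\right|}{8} + \frac{\pi}{4} \right)}}{1331}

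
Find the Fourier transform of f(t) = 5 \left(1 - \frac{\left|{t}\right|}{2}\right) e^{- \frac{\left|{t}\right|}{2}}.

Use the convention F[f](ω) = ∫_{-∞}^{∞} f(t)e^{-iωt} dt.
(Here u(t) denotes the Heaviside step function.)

F(ω) = \frac{160 \omega^{2}}{\left(4 \omega^{2} + 1\right)^{2}}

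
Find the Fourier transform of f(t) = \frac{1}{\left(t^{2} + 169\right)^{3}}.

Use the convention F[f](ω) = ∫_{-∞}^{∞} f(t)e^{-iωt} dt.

F(ω) = \frac{\pi \left(169 \omega^{2} + 39 \left|{\omega}\right| + 3\right) e^{- 13 \left|{\omega}\right|}}{2970344}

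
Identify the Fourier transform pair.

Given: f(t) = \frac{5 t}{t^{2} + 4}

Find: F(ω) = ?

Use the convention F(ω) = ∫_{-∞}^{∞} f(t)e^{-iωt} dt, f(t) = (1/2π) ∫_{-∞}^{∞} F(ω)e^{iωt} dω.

F(ω) = - 5 i \pi e^{- 2 \left|{\omega}\right|} \operatorname{sign}{\left(\omega \right)}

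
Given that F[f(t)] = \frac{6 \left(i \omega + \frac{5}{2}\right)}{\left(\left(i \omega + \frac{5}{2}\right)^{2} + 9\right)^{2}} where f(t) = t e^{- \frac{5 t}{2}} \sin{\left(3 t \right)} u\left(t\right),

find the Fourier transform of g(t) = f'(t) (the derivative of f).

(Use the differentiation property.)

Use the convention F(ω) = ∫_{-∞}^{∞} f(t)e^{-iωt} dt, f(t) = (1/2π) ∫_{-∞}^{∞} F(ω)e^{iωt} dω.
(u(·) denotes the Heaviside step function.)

F[g](ω) = \frac{48 i \omega \left(2 i \omega + 5\right)}{\left(\left(2 i \omega + 5\right)^{2} + 36\right)^{2}}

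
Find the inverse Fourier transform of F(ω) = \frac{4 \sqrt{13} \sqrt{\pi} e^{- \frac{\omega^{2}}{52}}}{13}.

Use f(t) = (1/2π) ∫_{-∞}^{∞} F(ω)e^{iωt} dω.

f(t) = 4 e^{- 13 t^{2}}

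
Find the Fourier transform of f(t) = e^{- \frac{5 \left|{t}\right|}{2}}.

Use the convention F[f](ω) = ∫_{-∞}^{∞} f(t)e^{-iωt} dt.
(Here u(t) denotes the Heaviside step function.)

F(ω) = \frac{20}{4 \omega^{2} + 25}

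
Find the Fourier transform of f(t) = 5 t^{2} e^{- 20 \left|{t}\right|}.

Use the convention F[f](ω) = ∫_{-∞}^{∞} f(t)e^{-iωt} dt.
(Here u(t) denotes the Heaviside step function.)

F(ω) = \frac{400 \left(400 - 3 \omega^{2}\right)}{\left(\omega^{2} + 400\right)^{3}}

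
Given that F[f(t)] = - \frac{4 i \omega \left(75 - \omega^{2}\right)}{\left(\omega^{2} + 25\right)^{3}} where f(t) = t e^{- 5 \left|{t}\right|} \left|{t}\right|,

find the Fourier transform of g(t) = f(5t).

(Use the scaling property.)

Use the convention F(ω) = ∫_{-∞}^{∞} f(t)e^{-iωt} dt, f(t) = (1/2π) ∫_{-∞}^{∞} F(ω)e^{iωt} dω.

F[g](ω) = \frac{100 i \omega \left(\omega^{2} - 1875\right)}{\left(\omega^{2} + 625\right)^{3}}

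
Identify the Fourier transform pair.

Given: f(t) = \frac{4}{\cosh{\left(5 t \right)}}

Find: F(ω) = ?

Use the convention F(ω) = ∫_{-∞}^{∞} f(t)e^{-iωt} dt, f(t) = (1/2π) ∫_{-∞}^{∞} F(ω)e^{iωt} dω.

F(ω) = \frac{4 \pi}{5 \cosh{\left(\frac{\pi \omega}{10} \right)}}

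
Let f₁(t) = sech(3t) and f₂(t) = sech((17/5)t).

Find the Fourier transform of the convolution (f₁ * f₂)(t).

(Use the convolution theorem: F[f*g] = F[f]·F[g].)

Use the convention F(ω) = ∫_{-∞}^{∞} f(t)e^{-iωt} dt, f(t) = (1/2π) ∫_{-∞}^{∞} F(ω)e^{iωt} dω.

F[f₁*f₂](ω) = \frac{5 \pi^{2}}{51 \cosh{\left(\frac{5 \pi \omega}{34} \right)} \cosh{\left(\frac{\pi \omega}{6} \right)}}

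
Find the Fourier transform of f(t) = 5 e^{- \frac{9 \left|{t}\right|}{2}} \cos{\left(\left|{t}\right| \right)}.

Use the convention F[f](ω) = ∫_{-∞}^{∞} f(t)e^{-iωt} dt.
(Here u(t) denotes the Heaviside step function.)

F(ω) = \frac{180 \left(4 \omega^{2} + 85\right)}{16 \omega^{4} + 616 \omega^{2} + 7225}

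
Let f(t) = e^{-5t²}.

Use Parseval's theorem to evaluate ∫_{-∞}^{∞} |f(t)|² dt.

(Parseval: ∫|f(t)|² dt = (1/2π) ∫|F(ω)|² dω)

∫|f(t)|² dt = \frac{\sqrt{10} \sqrt{\pi}}{10}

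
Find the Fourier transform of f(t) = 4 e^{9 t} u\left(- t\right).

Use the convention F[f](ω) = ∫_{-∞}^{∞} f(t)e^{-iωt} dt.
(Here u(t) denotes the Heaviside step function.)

F(ω) = - \frac{4}{i \omega - 9}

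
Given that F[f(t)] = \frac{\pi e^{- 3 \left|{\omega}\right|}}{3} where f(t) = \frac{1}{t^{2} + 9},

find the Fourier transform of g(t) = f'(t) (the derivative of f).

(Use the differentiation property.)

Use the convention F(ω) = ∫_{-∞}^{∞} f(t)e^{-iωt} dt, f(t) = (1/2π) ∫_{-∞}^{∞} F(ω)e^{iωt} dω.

F[g](ω) = \frac{i \pi \omega e^{- 3 \left|{\omega}\right|}}{3}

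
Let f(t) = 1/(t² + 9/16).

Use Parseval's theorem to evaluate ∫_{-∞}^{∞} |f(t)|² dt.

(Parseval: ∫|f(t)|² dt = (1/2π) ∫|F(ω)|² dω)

∫|f(t)|² dt = \frac{32 \pi}{27}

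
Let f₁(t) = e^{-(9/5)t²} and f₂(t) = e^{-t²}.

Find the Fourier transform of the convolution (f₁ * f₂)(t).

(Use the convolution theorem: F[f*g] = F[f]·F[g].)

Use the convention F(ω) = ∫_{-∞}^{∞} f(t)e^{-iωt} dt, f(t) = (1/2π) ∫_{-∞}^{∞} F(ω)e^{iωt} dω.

F[f₁*f₂](ω) = \frac{\sqrt{5} \pi e^{- \frac{7 \omega^{2}}{18}}}{3}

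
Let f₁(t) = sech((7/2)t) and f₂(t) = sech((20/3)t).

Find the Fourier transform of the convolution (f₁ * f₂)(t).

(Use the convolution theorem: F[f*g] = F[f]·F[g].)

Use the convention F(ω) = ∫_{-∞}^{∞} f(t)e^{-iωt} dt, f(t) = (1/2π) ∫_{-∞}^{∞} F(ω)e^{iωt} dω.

F[f₁*f₂](ω) = \frac{3 \pi^{2}}{70 \cosh{\left(\frac{3 \pi \omega}{40} \right)} \cosh{\left(\frac{\pi \omega}{7} \right)}}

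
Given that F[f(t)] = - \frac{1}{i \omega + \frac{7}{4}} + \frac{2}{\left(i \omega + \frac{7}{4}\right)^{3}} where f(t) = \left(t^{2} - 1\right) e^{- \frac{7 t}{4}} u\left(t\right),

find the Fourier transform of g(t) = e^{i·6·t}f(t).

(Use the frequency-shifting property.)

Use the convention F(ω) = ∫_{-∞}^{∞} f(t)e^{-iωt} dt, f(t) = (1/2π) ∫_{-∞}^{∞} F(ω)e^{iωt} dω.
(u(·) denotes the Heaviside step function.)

F[g](ω) = \frac{4 \left(128 i \left(\omega - 6\right) - \left(4 i \left(\omega - 6\right) + 7\right)^{3} + 224\right)}{\left(4 i \left(\omega - 6\right) + 7\right)^{4}}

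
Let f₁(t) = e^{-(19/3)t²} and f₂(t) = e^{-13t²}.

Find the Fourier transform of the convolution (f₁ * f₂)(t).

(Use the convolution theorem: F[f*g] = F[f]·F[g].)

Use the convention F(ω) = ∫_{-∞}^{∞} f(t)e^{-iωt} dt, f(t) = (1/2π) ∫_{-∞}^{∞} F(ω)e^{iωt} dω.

F[f₁*f₂](ω) = \frac{\sqrt{741} \pi e^{- \frac{29 \omega^{2}}{494}}}{247}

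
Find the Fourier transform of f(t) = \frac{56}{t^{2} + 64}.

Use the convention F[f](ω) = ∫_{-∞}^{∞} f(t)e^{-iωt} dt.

F(ω) = 7 \pi e^{- 8 \left|{\omega}\right|}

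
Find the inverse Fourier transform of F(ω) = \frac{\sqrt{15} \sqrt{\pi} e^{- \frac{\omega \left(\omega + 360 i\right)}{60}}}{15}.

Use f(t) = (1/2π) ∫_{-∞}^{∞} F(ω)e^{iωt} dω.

f(t) = e^{- 15 \left(t - 6\right)^{2}}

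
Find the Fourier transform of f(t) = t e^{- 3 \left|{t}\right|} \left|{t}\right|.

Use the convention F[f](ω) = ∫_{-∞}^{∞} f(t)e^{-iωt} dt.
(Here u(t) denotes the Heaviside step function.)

F(ω) = \frac{4 i \omega \left(\omega^{2} - 27\right)}{\left(\omega^{2} + 9\right)^{3}}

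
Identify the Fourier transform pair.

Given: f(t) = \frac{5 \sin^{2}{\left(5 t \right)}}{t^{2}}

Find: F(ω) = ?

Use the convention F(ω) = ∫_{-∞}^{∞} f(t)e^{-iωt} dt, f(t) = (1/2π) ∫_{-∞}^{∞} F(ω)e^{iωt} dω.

F(ω) = \begin{cases} \frac{5 \pi \left(10 - \left|{\omega}\right|\right)}{2} & \text{for}\: \omega > -10 \wedge \omega < 10 \\0 & \text{otherwise} \end{cases}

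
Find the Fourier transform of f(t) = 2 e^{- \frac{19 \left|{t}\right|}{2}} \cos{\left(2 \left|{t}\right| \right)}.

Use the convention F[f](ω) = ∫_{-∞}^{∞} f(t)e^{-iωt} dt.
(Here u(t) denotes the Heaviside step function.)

F(ω) = \frac{152 \left(4 \omega^{2} + 377\right)}{16 \omega^{4} + 2760 \omega^{2} + 142129}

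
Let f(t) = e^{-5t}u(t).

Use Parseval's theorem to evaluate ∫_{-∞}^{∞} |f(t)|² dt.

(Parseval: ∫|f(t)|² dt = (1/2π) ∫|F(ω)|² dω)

∫|f(t)|² dt = \frac{1}{10}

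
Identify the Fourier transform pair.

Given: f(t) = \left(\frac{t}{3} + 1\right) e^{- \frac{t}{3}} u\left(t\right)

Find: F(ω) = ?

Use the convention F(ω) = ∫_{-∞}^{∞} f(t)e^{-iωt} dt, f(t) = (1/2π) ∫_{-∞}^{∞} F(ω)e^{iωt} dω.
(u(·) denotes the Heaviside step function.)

F(ω) = \frac{3 \left(- 3 i \omega - 2\right)}{9 \omega^{2} - 6 i \omega - 1}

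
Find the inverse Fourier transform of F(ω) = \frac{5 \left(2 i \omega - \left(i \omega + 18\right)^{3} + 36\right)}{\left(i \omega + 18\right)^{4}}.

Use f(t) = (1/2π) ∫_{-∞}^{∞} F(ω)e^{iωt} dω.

f(t) = 5 \left(t^{2} - 1\right) e^{- 18 t} u\left(t\right)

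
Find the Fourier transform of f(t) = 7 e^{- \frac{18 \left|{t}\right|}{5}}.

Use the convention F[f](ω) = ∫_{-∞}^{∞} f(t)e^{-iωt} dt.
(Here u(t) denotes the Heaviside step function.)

F(ω) = \frac{1260}{25 \omega^{2} + 324}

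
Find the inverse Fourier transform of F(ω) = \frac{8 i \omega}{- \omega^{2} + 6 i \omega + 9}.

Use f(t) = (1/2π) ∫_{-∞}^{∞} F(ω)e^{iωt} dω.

f(t) = 8 \left(1 - 3 t\right) e^{- 3 t} u\left(t\right)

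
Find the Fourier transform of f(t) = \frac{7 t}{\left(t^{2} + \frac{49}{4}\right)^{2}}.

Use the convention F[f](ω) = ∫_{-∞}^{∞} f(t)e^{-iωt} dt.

F(ω) = - i \pi \omega e^{- \frac{7 \left|{\omega}\right|}{2}}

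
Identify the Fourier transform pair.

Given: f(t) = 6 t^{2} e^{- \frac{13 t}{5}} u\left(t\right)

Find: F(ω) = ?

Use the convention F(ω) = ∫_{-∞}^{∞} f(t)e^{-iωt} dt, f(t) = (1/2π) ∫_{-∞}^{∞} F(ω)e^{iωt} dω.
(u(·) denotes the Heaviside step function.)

F(ω) = \frac{1500}{\left(5 i \omega + 13\right)^{3}}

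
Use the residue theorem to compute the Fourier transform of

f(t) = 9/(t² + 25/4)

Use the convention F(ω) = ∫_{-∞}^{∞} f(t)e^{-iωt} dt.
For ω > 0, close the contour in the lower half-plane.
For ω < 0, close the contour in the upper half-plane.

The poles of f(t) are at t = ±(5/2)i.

Let g(z) = f(z)e^{-iωz}; for large |z| the factor e^{-iωz} decays in the lower half-plane when ω > 0 and in the upper half-plane when ω < 0.

Case ω > 0 (lower half-plane, clockwise contour ⇒ F(ω) = -2πi·ΣRes):
  Res_{z = - \frac{5 i}{2}} g(z) = \frac{9 i e^{- \frac{5 \omega}{2}}}{5}
  F(ω) = -2πi·ΣRes = \frac{18 \pi e^{- \frac{5 \omega}{2}}}{5}

Case ω < 0 (upper half-plane, counterclockwise contour ⇒ F(ω) = +2πi·ΣRes):
  Res_{z = \frac{5 i}{2}} g(z) = - \frac{9 i e^{\frac{5 \omega}{2}}}{5}
  F(ω) = 2πi·ΣRes = \frac{18 \pi e^{\frac{5 \omega}{2}}}{5}

Both cases combine into a single formula in |ω|:

F(ω) = \frac{18 \pi e^{- \frac{5 \left|{\omega}\right|}{2}}}{5}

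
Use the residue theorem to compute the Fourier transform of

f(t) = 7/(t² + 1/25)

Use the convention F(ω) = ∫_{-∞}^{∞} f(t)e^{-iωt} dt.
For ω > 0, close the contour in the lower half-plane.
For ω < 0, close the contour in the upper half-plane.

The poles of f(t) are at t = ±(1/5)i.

Let g(z) = f(z)e^{-iωz}; for large |z| the factor e^{-iωz} decays in the lower half-plane when ω > 0 and in the upper half-plane when ω < 0.

Case ω > 0 (lower half-plane, clockwise contour ⇒ F(ω) = -2πi·ΣRes):
  Res_{z = - \frac{i}{5}} g(z) = \frac{35 i e^{- \frac{\omega}{5}}}{2}
  F(ω) = -2πi·ΣRes = 35 \pi e^{- \frac{\omega}{5}}

Case ω < 0 (upper half-plane, counterclockwise contour ⇒ F(ω) = +2πi·ΣRes):
  Res_{z = \frac{i}{5}} g(z) = - \frac{35 i e^{\frac{\omega}{5}}}{2}
  F(ω) = 2πi·ΣRes = 35 \pi e^{\frac{\omega}{5}}

Both cases combine into a single formula in |ω|:

F(ω) = 35 \pi e^{- \frac{\left|{\omega}\right|}{5}}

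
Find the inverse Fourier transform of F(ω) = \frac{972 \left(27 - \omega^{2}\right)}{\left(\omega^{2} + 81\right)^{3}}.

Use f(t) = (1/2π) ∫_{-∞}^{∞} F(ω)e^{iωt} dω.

f(t) = 9 t^{2} e^{- 9 \left|{t}\right|}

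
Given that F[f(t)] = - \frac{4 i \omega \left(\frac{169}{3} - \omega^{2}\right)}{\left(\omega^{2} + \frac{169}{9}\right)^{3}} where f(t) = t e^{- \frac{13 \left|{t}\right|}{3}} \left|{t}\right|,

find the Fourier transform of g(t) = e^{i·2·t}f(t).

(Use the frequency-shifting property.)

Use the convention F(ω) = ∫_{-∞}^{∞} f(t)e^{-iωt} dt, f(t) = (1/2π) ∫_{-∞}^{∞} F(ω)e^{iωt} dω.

F[g](ω) = \frac{972 i \left(\omega - 2\right) \left(3 \left(\omega - 2\right)^{2} - 169\right)}{\left(9 \left(\omega - 2\right)^{2} + 169\right)^{3}}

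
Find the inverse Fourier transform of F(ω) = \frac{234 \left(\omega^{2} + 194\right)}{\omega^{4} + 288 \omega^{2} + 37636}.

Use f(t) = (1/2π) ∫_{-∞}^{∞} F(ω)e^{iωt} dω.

f(t) = 9 e^{- 13 \left|{t}\right|} \cos{\left(5 \left|{t}\right| \right)}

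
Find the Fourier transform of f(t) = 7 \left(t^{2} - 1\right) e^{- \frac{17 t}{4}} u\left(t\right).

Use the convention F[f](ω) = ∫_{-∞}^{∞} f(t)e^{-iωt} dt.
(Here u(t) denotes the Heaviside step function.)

F(ω) = \frac{28 \left(128 i \omega - \left(4 i \omega + 17\right)^{3} + 544\right)}{\left(4 i \omega + 17\right)^{4}}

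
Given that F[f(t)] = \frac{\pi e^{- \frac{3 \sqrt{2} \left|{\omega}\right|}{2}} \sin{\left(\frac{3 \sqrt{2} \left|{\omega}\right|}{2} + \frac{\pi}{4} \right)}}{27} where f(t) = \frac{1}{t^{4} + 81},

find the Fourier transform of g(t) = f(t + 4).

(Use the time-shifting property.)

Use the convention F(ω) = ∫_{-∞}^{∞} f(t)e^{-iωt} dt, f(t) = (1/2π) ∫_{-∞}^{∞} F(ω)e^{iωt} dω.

F[g](ω) = \frac{\pi e^{4 i \omega - \frac{3 \sqrt{2} \left|{\omega}\right|}{2}} \sin{\left(\frac{3 \sqrt{2} \left|{\omega}\right|}{2} + \frac{\pi}{4} \right)}}{27}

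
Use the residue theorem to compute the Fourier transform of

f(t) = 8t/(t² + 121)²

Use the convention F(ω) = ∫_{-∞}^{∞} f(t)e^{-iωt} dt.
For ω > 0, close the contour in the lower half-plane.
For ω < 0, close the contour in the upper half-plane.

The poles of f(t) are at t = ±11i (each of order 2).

Let g(z) = f(z)e^{-iωz}; for large |z| the factor e^{-iωz} decays in the lower half-plane when ω > 0 and in the upper half-plane when ω < 0.

Case ω > 0 (lower half-plane, clockwise contour ⇒ F(ω) = -2πi·ΣRes):
  Res_{z = - 11 i} g(z) = \frac{2 \omega e^{- 11 \omega}}{11} (pole of order 2)
  F(ω) = -2πi·ΣRes = - \frac{4 i \pi \omega e^{- 11 \omega}}{11}

Case ω < 0 (upper half-plane, counterclockwise contour ⇒ F(ω) = +2πi·ΣRes):
  Res_{z = 11 i} g(z) = - \frac{2 \omega e^{11 \omega}}{11} (pole of order 2)
  F(ω) = 2πi·ΣRes = - \frac{4 i \pi \omega e^{11 \omega}}{11}

Both cases combine into a single formula in |ω|:

F(ω) = - \frac{4 i \pi \omega e^{- 11 \left|{\omega}\right|}}{11}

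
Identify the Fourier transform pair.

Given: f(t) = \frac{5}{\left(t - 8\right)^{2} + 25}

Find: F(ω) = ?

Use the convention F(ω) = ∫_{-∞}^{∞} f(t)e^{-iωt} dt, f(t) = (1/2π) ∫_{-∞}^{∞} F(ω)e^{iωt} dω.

F(ω) = \pi e^{- 8 i \omega - 5 \left|{\omega}\right|}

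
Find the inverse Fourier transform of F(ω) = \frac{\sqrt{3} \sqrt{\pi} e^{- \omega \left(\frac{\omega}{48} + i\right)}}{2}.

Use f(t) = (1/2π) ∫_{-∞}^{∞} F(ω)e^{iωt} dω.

f(t) = 3 e^{- 12 \left(t - 1\right)^{2}}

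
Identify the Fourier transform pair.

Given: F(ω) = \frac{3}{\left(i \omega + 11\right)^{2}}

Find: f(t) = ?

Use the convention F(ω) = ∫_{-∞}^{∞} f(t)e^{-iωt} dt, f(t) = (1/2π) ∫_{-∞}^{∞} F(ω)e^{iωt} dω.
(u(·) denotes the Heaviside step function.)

f(t) = 3 t e^{- 11 t} u\left(t\right)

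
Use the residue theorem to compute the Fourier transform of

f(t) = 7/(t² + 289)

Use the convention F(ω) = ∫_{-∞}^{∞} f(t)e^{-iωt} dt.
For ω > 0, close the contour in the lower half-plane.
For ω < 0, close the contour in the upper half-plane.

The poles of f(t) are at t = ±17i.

Let g(z) = f(z)e^{-iωz}; for large |z| the factor e^{-iωz} decays in the lower half-plane when ω > 0 and in the upper half-plane when ω < 0.

Case ω > 0 (lower half-plane, clockwise contour ⇒ F(ω) = -2πi·ΣRes):
  Res_{z = - 17 i} g(z) = \frac{7 i e^{- 17 \omega}}{34}
  F(ω) = -2πi·ΣRes = \frac{7 \pi e^{- 17 \omega}}{17}

Case ω < 0 (upper half-plane, counterclockwise contour ⇒ F(ω) = +2πi·ΣRes):
  Res_{z = 17 i} g(z) = - \frac{7 i e^{17 \omega}}{34}
  F(ω) = 2πi·ΣRes = \frac{7 \pi e^{17 \omega}}{17}

Both cases combine into a single formula in |ω|:

F(ω) = \frac{7 \pi e^{- 17 \left|{\omega}\right|}}{17}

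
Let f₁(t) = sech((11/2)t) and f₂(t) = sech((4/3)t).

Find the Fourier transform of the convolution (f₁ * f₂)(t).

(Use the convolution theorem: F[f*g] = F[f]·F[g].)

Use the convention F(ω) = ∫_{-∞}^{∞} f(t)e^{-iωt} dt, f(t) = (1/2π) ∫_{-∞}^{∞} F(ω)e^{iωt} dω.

F[f₁*f₂](ω) = \frac{3 \pi^{2}}{22 \cosh{\left(\frac{\pi \omega}{11} \right)} \cosh{\left(\frac{3 \pi \omega}{8} \right)}}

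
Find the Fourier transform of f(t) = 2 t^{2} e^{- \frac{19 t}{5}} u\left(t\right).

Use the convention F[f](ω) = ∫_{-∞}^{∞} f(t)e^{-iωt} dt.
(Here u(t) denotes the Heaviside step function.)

F(ω) = \frac{500}{\left(5 i \omega + 19\right)^{3}}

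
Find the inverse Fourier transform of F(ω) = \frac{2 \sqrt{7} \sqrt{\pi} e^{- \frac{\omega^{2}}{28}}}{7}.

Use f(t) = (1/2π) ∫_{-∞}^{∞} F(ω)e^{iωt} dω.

f(t) = 2 e^{- 7 t^{2}}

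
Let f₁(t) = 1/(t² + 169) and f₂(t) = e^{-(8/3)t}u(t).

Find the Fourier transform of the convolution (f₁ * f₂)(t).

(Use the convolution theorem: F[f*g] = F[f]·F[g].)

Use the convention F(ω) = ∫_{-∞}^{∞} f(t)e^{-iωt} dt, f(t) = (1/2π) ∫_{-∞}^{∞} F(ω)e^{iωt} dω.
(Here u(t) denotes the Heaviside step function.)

F[f₁*f₂](ω) = \frac{3 \pi e^{- 13 \left|{\omega}\right|}}{13 \left(3 i \omega + 8\right)}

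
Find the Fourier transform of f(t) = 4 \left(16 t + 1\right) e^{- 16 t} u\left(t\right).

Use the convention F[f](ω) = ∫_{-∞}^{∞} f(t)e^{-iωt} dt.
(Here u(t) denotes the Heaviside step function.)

F(ω) = \frac{4 \left(- i \omega - 32\right)}{\omega^{2} - 32 i \omega - 256}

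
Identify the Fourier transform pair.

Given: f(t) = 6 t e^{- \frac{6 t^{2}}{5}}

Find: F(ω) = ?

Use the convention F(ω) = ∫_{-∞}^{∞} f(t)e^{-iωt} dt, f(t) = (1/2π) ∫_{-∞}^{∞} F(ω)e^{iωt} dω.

F(ω) = - \frac{5 \sqrt{30} i \sqrt{\pi} \omega e^{- \frac{5 \omega^{2}}{24}}}{12}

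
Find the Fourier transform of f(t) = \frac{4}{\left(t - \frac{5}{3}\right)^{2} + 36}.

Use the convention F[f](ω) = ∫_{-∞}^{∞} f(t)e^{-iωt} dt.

F(ω) = \frac{2 \pi e^{- \frac{5 i \omega}{3} - 6 \left|{\omega}\right|}}{3}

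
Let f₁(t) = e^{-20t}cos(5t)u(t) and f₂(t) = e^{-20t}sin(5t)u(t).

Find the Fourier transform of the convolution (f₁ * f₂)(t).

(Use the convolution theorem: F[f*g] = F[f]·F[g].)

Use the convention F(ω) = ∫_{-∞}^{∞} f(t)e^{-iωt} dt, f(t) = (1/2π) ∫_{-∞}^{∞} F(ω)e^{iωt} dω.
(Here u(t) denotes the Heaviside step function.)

F[f₁*f₂](ω) = \frac{5 \left(i \omega + 20\right)}{\left(\left(i \omega + 20\right)^{2} + 25\right)^{2}}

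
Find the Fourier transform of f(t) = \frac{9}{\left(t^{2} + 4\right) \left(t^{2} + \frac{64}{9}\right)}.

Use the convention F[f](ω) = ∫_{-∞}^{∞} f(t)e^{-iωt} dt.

F(ω) = \frac{81 \pi e^{- 2 \left|{\omega}\right|}}{56} - \frac{243 \pi e^{- \frac{8 \left|{\omega}\right|}{3}}}{224}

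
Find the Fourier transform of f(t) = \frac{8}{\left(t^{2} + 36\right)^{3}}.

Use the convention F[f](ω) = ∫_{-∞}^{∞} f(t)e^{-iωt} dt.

F(ω) = \frac{\pi \left(12 \omega^{2} + 6 \left|{\omega}\right| + 1\right) e^{- 6 \left|{\omega}\right|}}{2592}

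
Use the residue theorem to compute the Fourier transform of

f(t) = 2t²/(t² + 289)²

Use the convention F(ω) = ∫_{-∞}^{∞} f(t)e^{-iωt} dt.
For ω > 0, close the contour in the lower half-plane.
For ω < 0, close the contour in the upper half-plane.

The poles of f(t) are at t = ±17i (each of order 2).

Let g(z) = f(z)e^{-iωz}; for large |z| the factor e^{-iωz} decays in the lower half-plane when ω > 0 and in the upper half-plane when ω < 0.

Case ω > 0 (lower half-plane, clockwise contour ⇒ F(ω) = -2πi·ΣRes):
  Res_{z = - 17 i} g(z) = \frac{i \left(1 - 17 \omega\right) e^{- 17 \omega}}{34} (pole of order 2)
  F(ω) = -2πi·ΣRes = \frac{\pi \left(1 - 17 \omega\right) e^{- 17 \omega}}{17}

Case ω < 0 (upper half-plane, counterclockwise contour ⇒ F(ω) = +2πi·ΣRes):
  Res_{z = 17 i} g(z) = \frac{i \left(- 17 \omega - 1\right) e^{17 \omega}}{34} (pole of order 2)
  F(ω) = 2πi·ΣRes = \frac{\pi \left(17 \omega + 1\right) e^{17 \omega}}{17}

Both cases combine into a single formula in |ω|:

F(ω) = \frac{\pi \left(1 - 17 \left|{\omega}\right|\right) e^{- 17 \left|{\omega}\right|}}{17}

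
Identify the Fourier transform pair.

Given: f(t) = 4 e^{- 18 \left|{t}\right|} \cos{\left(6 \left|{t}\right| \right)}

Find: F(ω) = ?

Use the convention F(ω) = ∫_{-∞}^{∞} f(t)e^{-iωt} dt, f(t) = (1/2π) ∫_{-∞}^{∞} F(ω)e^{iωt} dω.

F(ω) = \frac{144 \left(\omega^{2} + 360\right)}{\omega^{4} + 576 \omega^{2} + 129600}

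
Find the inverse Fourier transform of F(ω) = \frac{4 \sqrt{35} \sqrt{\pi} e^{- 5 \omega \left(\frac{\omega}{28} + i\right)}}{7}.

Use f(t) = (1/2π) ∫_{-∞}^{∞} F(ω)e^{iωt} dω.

f(t) = 4 e^{- \frac{7 \left(t - 5\right)^{2}}{5}}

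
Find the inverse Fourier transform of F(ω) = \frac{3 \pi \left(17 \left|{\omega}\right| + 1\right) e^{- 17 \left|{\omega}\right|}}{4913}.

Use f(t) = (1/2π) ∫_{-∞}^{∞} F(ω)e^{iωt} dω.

f(t) = \frac{6}{\left(t^{2} + 289\right)^{2}}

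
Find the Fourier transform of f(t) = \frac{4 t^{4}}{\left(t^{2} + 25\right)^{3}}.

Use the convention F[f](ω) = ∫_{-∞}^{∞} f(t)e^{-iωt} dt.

F(ω) = \frac{\pi \left(25 \omega^{2} - 25 \left|{\omega}\right| + 3\right) e^{- 5 \left|{\omega}\right|}}{10}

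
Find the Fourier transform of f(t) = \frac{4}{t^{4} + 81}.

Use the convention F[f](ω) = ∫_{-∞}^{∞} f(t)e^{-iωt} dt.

F(ω) = \frac{4 \pi e^{- \frac{3 \sqrt{2} \left|{\omega}\right|}{2}} \sin{\left(\frac{3 \sqrt{2} \left|{\omega}\right|}{2} + \frac{\pi}{4} \right)}}{27}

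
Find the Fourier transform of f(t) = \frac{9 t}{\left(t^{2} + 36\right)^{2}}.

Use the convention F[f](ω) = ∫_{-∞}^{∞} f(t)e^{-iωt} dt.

F(ω) = - \frac{3 i \pi \omega e^{- 6 \left|{\omega}\right|}}{4}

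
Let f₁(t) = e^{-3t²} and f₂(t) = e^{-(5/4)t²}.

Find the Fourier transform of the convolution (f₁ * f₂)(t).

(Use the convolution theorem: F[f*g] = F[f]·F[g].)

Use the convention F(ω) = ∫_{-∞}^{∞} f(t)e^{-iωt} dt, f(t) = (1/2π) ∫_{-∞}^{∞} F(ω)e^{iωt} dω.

F[f₁*f₂](ω) = \frac{2 \sqrt{15} \pi e^{- \frac{17 \omega^{2}}{60}}}{15}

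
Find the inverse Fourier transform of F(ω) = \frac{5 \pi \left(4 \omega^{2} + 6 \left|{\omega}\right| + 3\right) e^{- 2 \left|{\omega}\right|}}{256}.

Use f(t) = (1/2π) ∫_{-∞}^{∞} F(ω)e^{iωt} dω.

f(t) = \frac{5}{\left(t^{2} + 4\right)^{3}}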